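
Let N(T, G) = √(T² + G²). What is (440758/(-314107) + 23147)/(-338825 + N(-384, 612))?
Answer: -98532938888963/1442402696284915 - 87242327652*√145/7212013481424575 ≈ -0.068457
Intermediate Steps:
N(T, G) = √(G² + T²)
(440758/(-314107) + 23147)/(-338825 + N(-384, 612)) = (440758/(-314107) + 23147)/(-338825 + √(612² + (-384)²)) = (440758*(-1/314107) + 23147)/(-338825 + √(374544 + 147456)) = (-440758/314107 + 23147)/(-338825 + √522000) = 7270193971/(314107*(-338825 + 60*√145))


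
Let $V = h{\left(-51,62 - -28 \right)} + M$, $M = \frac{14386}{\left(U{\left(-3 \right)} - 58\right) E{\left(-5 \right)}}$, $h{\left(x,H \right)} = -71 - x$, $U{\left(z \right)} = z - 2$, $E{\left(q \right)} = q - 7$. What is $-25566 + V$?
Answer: $- \frac{9664315}{378} \approx -25567.0$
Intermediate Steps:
$E{\left(q \right)} = -7 + q$
$U{\left(z \right)} = -2 + z$ ($U{\left(z \right)} = z - 2 = -2 + z$)
$M = \frac{7193}{378}$ ($M = \frac{14386}{\left(\left(-2 - 3\right) - 58\right) \left(-7 - 5\right)} = \frac{14386}{\left(-5 - 58\right) \left(-12\right)} = \frac{14386}{\left(-63\right) \left(-12\right)} = \frac{14386}{756} = 14386 \cdot \frac{1}{756} = \frac{7193}{378} \approx 19.029$)
$V = - \frac{367}{378}$ ($V = \left(-71 - -51\right) + \frac{7193}{378} = \left(-71 + 51\right) + \frac{7193}{378} = -20 + \frac{7193}{378} = - \frac{367}{378} \approx -0.9709$)
$-25566 + V = -25566 - \frac{367}{378} = - \frac{9664315}{378}$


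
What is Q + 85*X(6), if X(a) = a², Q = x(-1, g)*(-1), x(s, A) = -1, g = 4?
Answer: 3061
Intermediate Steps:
Q = 1 (Q = -1*(-1) = 1)
Q + 85*X(6) = 1 + 85*6² = 1 + 85*36 = 1 + 3060 = 3061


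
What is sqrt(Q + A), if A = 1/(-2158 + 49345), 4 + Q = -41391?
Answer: 2*I*sqrt(52250931862)/2247 ≈ 203.46*I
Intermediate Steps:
Q = -41395 (Q = -4 - 41391 = -41395)
A = 1/47187 ≈ 2.1192e-5
sqrt(Q + A) = sqrt(-41395 + 1/47187) = sqrt(-1953305864/47187) = 2*I*sqrt(52250931862)/2247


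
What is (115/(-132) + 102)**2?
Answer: 178195801/17424 ≈ 10227.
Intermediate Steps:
(115/(-132) + 102)**2 = (115*(-1/132) + 102)**2 = (-115/132 + 102)**2 = (13349/132)**2 = 178195801/17424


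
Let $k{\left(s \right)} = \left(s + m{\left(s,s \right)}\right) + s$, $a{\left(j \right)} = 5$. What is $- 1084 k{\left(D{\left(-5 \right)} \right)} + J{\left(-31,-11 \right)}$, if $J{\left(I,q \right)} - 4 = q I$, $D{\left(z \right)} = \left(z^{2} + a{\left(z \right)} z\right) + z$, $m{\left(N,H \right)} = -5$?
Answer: $16605$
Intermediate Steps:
$D{\left(z \right)} = z^{2} + 6 z$ ($D{\left(z \right)} = \left(z^{2} + 5 z\right) + z = z^{2} + 6 z$)
$J{\left(I,q \right)} = 4 + I q$ ($J{\left(I,q \right)} = 4 + q I = 4 + I q$)
$k{\left(s \right)} = -5 + 2 s$ ($k{\left(s \right)} = \left(s - 5\right) + s = \left(-5 + s\right) + s = -5 + 2 s$)
$- 1084 k{\left(D{\left(-5 \right)} \right)} + J{\left(-31,-11 \right)} = - 1084 \left(-5 + 2 \left(- 5 \left(6 - 5\right)\right)\right) + \left(4 - -341\right) = - 1084 \left(-5 + 2 \left(\left(-5\right) 1\right)\right) + \left(4 + 341\right) = - 1084 \left(-5 + 2 \left(-5\right)\right) + 345 = - 1084 \left(-5 - 10\right) + 345 = \left(-1084\right) \left(-15\right) + 345 = 16260 + 345 = 16605$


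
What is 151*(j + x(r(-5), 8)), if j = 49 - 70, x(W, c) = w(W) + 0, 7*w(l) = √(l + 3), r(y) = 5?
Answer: -3171 + 302*√2/7 ≈ -3110.0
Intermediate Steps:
w(l) = √(3 + l)/7 (w(l) = √(l + 3)/7 = √(3 + l)/7)
x(W, c) = √(3 + W)/7 (x(W, c) = √(3 + W)/7 + 0 = √(3 + W)/7)
j = -21
151*(j + x(r(-5), 8)) = 151*(-21 + √(3 + 5)/7) = 151*(-21 + √8/7) = 151*(-21 + (2*√2)/7) = 151*(-21 + 2*√2/7) = -3171 + 302*√2/7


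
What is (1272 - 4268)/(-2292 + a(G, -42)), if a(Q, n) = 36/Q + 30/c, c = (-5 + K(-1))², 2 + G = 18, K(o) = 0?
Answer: 59920/45771 ≈ 1.3091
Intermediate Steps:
G = 16 (G = -2 + 18 = 16)
c = 25 (c = (-5 + 0)² = (-5)² = 25)
a(Q, n) = 6/5 + 36/Q (a(Q, n) = 36/Q + 30/25 = 36/Q + 30*(1/25) = 36/Q + 6/5 = 6/5 + 36/Q)
(1272 - 4268)/(-2292 + a(G, -42)) = (1272 - 4268)/(-2292 + (6/5 + 36/16)) = -2996/(-2292 + (6/5 + 36*(1/16))) = -2996/(-2292 + (6/5 + 9/4)) = -2996/(-2292 + 69/20) = -2996/(-45771/20) = -2996*(-20/45771) = 59920/45771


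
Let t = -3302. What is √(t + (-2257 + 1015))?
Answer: 8*I*√71 ≈ 67.409*I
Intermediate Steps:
√(t + (-2257 + 1015)) = √(-3302 + (-2257 + 1015)) = √(-3302 - 1242) = √(-4544) = 8*I*√71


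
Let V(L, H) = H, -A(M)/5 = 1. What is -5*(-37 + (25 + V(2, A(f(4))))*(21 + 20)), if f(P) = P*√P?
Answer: -3915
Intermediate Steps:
f(P) = P^(3/2)
A(M) = -5 (A(M) = -5*1 = -5)
-5*(-37 + (25 + V(2, A(f(4))))*(21 + 20)) = -5*(-37 + (25 - 5)*(21 + 20)) = -5*(-37 + 20*41) = -5*(-37 + 820) = -5*783 = -3915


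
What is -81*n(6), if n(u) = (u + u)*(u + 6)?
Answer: -11664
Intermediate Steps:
n(u) = 2*u*(6 + u) (n(u) = (2*u)*(6 + u) = 2*u*(6 + u))
-81*n(6) = -162*6*(6 + 6) = -162*6*12 = -81*144 = -11664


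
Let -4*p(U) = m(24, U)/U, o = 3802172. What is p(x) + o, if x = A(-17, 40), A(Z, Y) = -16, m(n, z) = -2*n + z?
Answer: 3802171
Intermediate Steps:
m(n, z) = z - 2*n
x = -16
p(U) = -(-48 + U)/(4*U) (p(U) = -(U - 2*24)/(4*U) = -(U - 48)/(4*U) = -(-48 + U)/(4*U))
p(x) + o = (¼)*(48 - 1*(-16))/(-16) + 3802172 = (¼)*(-1/16)*(48 + 16) + 3802172 = (¼)*(-1/16)*64 + 3802172 = -1 + 3802172 = 3802171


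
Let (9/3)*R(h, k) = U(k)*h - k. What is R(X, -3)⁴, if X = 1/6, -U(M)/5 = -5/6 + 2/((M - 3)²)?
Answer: 1506138481/688747536 ≈ 2.1868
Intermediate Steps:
U(M) = 25/6 - 10/(-3 + M)² (U(M) = -5*(-5/6 + 2/((M - 3)²)) = -5*(-5*⅙ + 2/((-3 + M)²)) = -5*(-⅚ + 2/(-3 + M)²) = 25/6 - 10/(-3 + M)²)
X = ⅙ ≈ 0.16667
R(h, k) = -k/3 + h*(25/6 - 10/(-3 + k)²)/3 (R(h, k) = ((25/6 - 10/(-3 + k)²)*h - k)/3 = (h*(25/6 - 10/(-3 + k)²) - k)/3 = (-k + h*(25/6 - 10/(-3 + k)²))/3 = -k/3 + h*(25/6 - 10/(-3 + k)²)/3)
R(X, -3)⁴ = (-⅓*(-3) + (25/18)*(⅙) - 10/3*⅙/(-3 - 3)²)⁴ = (1 + 25/108 - 10/3*⅙/(-6)²)⁴ = (1 + 25/108 - 10/3*⅙*1/36)⁴ = (1 + 25/108 - 5/324)⁴ = (197/162)⁴ = 1506138481/688747536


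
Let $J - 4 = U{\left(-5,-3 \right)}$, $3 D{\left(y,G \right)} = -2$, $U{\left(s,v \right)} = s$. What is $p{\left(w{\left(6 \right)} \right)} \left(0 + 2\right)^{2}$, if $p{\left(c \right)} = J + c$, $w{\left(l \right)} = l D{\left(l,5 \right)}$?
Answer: $-20$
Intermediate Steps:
$D{\left(y,G \right)} = - \frac{2}{3}$ ($D{\left(y,G \right)} = \frac{1}{3} \left(-2\right) = - \frac{2}{3}$)
$J = -1$ ($J = 4 - 5 = -1$)
$w{\left(l \right)} = - \frac{2 l}{3}$ ($w{\left(l \right)} = l \left(- \frac{2}{3}\right) = - \frac{2 l}{3}$)
$p{\left(c \right)} = -1 + c$
$p{\left(w{\left(6 \right)} \right)} \left(0 + 2\right)^{2} = \left(-1 - 4\right) \left(0 + 2\right)^{2} = \left(-1 - 4\right) 2^{2} = \left(-5\right) 4 = -20$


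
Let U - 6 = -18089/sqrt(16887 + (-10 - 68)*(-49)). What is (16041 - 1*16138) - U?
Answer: -103 + 18089*sqrt(2301)/6903 ≈ 22.700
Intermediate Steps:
U = 6 - 18089*sqrt(2301)/6903 (U = 6 - 18089/sqrt(16887 + (-10 - 68)*(-49)) = 6 - 18089/sqrt(16887 - 78*(-49)) = 6 - 18089/sqrt(16887 + 3822) = 6 - 18089*sqrt(2301)/6903 ≈ -119.70)
(16041 - 1*16138) - U = (16041 - 1*16138) - (6 - 18089*sqrt(2301)/6903) = (16041 - 16138) + (-6 + 18089*sqrt(2301)/6903) = -97 + (-6 + 18089*sqrt(2301)/6903) = -103 + 18089*sqrt(2301)/6903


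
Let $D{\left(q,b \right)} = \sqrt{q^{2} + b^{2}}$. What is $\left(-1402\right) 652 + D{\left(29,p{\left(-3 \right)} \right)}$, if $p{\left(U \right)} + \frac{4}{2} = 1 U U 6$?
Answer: $-914104 + \sqrt{3545} \approx -9.1404 \cdot 10^{5}$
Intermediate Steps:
$p{\left(U \right)} = -2 + 6 U^{2}$ ($p{\left(U \right)} = -2 + 1 U U 6 = -2 + U U 6 = -2 + U^{2} \cdot 6 = -2 + 6 U^{2}$)
$D{\left(q,b \right)} = \sqrt{b^{2} + q^{2}}$
$\left(-1402\right) 652 + D{\left(29,p{\left(-3 \right)} \right)} = \left(-1402\right) 652 + \sqrt{\left(-2 + 6 \left(-3\right)^{2}\right)^{2} + 29^{2}} = -914104 + \sqrt{\left(-2 + 6 \cdot 9\right)^{2} + 841} = -914104 + \sqrt{\left(-2 + 54\right)^{2} + 841} = -914104 + \sqrt{52^{2} + 841} = -914104 + \sqrt{2704 + 841} = -914104 + \sqrt{3545}$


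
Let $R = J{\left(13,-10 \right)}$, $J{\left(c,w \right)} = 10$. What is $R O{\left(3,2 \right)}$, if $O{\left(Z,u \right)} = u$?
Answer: $20$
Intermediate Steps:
$R = 10$
$R O{\left(3,2 \right)} = 10 \cdot 2 = 20$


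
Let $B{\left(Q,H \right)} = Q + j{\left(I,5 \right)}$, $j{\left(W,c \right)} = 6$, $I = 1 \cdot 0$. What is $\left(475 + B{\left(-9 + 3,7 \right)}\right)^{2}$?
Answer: $225625$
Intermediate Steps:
$I = 0$
$B{\left(Q,H \right)} = 6 + Q$ ($B{\left(Q,H \right)} = Q + 6 = 6 + Q$)
$\left(475 + B{\left(-9 + 3,7 \right)}\right)^{2} = \left(475 + \left(6 + \left(-9 + 3\right)\right)\right)^{2} = \left(475 + \left(6 - 6\right)\right)^{2} = \left(475 + 0\right)^{2} = 475^{2} = 225625$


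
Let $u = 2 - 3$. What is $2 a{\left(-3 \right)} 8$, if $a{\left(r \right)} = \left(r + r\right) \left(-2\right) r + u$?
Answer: $-592$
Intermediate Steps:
$u = -1$ ($u = 2 - 3 = -1$)
$a{\left(r \right)} = -1 - 4 r^{2}$ ($a{\left(r \right)} = \left(r + r\right) \left(-2\right) r - 1 = 2 r \left(-2\right) r - 1 = - 4 r r - 1 = - 4 r^{2} - 1 = -1 - 4 r^{2}$)
$2 a{\left(-3 \right)} 8 = 2 \left(-1 - 4 \left(-3\right)^{2}\right) 8 = 2 \left(-1 - 36\right) 8 = 2 \left(-37\right) 8 = \left(-74\right) 8 = -592$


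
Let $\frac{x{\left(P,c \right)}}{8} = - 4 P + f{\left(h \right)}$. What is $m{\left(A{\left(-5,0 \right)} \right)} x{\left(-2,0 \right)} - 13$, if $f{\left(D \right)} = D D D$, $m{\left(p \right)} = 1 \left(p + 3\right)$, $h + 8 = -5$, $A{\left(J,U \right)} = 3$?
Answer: $-105085$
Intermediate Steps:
$h = -13$ ($h = -8 - 5 = -13$)
$m{\left(p \right)} = 3 + p$ ($m{\left(p \right)} = 1 \left(3 + p\right) = 3 + p$)
$f{\left(D \right)} = D^{3}$ ($f{\left(D \right)} = D^{2} D = D^{3}$)
$x{\left(P,c \right)} = -17576 - 32 P$ ($x{\left(P,c \right)} = 8 \left(- 4 P + \left(-13\right)^{3}\right) = 8 \left(- 4 P - 2197\right) = 8 \left(-2197 - 4 P\right) = -17576 - 32 P$)
$m{\left(A{\left(-5,0 \right)} \right)} x{\left(-2,0 \right)} - 13 = \left(3 + 3\right) \left(-17576 - -64\right) - 13 = 6 \left(-17576 + 64\right) - 13 = 6 \left(-17512\right) - 13 = -105072 - 13 = -105085$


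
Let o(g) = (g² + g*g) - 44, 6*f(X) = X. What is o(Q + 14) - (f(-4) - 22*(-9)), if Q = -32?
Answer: 1220/3 ≈ 406.67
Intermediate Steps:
f(X) = X/6
o(g) = -44 + 2*g² (o(g) = (g² + g²) - 44 = 2*g² - 44 = -44 + 2*g²)
o(Q + 14) - (f(-4) - 22*(-9)) = (-44 + 2*(-32 + 14)²) - ((⅙)*(-4) - 22*(-9)) = (-44 + 2*(-18)²) - (-⅔ + 198) = (-44 + 2*324) - 1*592/3 = (-44 + 648) - 592/3 = 604 - 592/3 = 1220/3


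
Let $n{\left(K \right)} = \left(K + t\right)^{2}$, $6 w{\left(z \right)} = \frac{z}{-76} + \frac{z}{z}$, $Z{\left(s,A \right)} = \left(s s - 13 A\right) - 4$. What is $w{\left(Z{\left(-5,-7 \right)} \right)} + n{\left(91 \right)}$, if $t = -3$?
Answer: $\frac{294269}{38} \approx 7743.9$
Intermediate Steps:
$Z{\left(s,A \right)} = -4 + s^{2} - 13 A$ ($Z{\left(s,A \right)} = \left(s^{2} - 13 A\right) - 4 = -4 + s^{2} - 13 A$)
$w{\left(z \right)} = \frac{1}{6} - \frac{z}{456}$ ($w{\left(z \right)} = \frac{\frac{z}{-76} + \frac{z}{z}}{6} = \frac{z \left(- \frac{1}{76}\right) + 1}{6} = \frac{- \frac{z}{76} + 1}{6} = \frac{1 - \frac{z}{76}}{6} = \frac{1}{6} - \frac{z}{456}$)
$n{\left(K \right)} = \left(-3 + K\right)^{2}$ ($n{\left(K \right)} = \left(K - 3\right)^{2} = \left(-3 + K\right)^{2}$)
$w{\left(Z{\left(-5,-7 \right)} \right)} + n{\left(91 \right)} = \left(\frac{1}{6} - \frac{-4 + \left(-5\right)^{2} - -91}{456}\right) + \left(-3 + 91\right)^{2} = \left(\frac{1}{6} - \frac{-4 + 25 + 91}{456}\right) + 88^{2} = \left(\frac{1}{6} - \frac{14}{57}\right) + 7744 = - \frac{3}{38} + 7744 = \frac{294269}{38}$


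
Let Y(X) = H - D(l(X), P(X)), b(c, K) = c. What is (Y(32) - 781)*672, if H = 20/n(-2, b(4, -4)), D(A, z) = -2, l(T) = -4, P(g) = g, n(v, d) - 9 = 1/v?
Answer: -8872416/17 ≈ -5.2191e+5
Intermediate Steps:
n(v, d) = 9 + 1/v
H = 40/17 (H = 20/(9 + 1/(-2)) = 20/(9 - ½) = 20/(17/2) = 20*(2/17) = 40/17 ≈ 2.3529)
Y(X) = 74/17 (Y(X) = 40/17 - 1*(-2) = 40/17 + 2 = 74/17)
(Y(32) - 781)*672 = (74/17 - 781)*672 = -13203/17*672 = -8872416/17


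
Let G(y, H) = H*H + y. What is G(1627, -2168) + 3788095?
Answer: 8489946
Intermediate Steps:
G(y, H) = y + H² (G(y, H) = H² + y = y + H²)
G(1627, -2168) + 3788095 = (1627 + (-2168)²) + 3788095 = (1627 + 4700224) + 3788095 = 4701851 + 3788095 = 8489946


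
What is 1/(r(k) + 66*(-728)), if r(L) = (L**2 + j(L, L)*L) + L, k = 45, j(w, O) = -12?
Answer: -1/46518 ≈ -2.1497e-5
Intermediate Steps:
r(L) = L**2 - 11*L (r(L) = (L**2 - 12*L) + L = L**2 - 11*L)
1/(r(k) + 66*(-728)) = 1/(45*(-11 + 45) + 66*(-728)) = 1/(45*34 - 48048) = 1/(1530 - 48048) = 1/(-46518) = -1/46518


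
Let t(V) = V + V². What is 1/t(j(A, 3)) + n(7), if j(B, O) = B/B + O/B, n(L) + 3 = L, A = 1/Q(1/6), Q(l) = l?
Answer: 64/15 ≈ 4.2667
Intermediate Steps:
A = 6 (A = 1/(1/6) = 1/(1*(⅙)) = 1/(⅙) = 6)
n(L) = -3 + L
j(B, O) = 1 + O/B
1/t(j(A, 3)) + n(7) = 1/(((6 + 3)/6)*(1 + (6 + 3)/6)) + (-3 + 7) = 1/(((⅙)*9)*(1 + (⅙)*9)) + 4 = 1/(3*(1 + 3/2)/2) + 4 = 1/((3/2)*(5/2)) + 4 = 1/(15/4) + 4 = 4/15 + 4 = 64/15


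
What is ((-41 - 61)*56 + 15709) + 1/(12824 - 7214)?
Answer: 56083171/5610 ≈ 9997.0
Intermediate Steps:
((-41 - 61)*56 + 15709) + 1/(12824 - 7214) = (-102*56 + 15709) + 1/5610 = (-5712 + 15709) + 1/5610 = 9997 + 1/5610 = 56083171/5610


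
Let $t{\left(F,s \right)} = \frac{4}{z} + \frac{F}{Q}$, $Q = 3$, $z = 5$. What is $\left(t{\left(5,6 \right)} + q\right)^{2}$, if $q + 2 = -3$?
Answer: $\frac{1444}{225} \approx 6.4178$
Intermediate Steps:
$q = -5$ ($q = -2 - 3 = -5$)
$t{\left(F,s \right)} = \frac{4}{5} + \frac{F}{3}$
$\left(t{\left(5,6 \right)} + q\right)^{2} = \left(\left(\frac{4}{5} + \frac{1}{3} \cdot 5\right) - 5\right)^{2} = \left(\left(\frac{4}{5} + \frac{5}{3}\right) - 5\right)^{2} = \left(\frac{37}{15} - 5\right)^{2} = \left(- \frac{38}{15}\right)^{2} = \frac{1444}{225}$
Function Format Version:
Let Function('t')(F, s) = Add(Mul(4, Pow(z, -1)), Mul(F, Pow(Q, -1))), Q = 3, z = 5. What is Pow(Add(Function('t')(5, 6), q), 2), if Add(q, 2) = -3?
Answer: Rational(1444, 225) ≈ 6.4178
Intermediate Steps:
q = -5 (q = Add(-2, -3) = -5)
Function('t')(F, s) = Add(Rational(4, 5), Mul(Rational(1, 3), F)) (Function('t')(F, s) = Add(Mul(4, Pow(5, -1)), Mul(F, Pow(3, -1))) = Add(Mul(4, Rational(1, 5)), Mul(F, Rational(1, 3))) = Add(Rational(4, 5), Mul(Rational(1, 3), F)))
Pow(Add(Function('t')(5, 6), q), 2) = Pow(Add(Add(Rational(4, 5), Mul(Rational(1, 3), 5)), -5), 2) = Pow(Add(Add(Rational(4, 5), Rational(5, 3)), -5), 2) = Pow(Add(Rational(37, 15), -5), 2) = Pow(Rational(-38, 15), 2) = Rational(1444, 225)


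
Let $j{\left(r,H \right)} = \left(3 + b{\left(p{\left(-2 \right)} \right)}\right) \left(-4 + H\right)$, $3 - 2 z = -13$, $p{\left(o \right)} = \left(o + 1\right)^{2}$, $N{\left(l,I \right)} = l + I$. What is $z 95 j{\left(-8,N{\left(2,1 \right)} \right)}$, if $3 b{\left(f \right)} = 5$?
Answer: $- \frac{10640}{3} \approx -3546.7$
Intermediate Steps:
$N{\left(l,I \right)} = I + l$
$p{\left(o \right)} = \left(1 + o\right)^{2}$
$z = 8$ ($z = \frac{3}{2} - - \frac{13}{2} = \frac{3}{2} + \frac{13}{2} = 8$)
$b{\left(f \right)} = \frac{5}{3}$ ($b{\left(f \right)} = \frac{1}{3} \cdot 5 = \frac{5}{3}$)
$j{\left(r,H \right)} = - \frac{56}{3} + \frac{14 H}{3}$ ($j{\left(r,H \right)} = \left(3 + \frac{5}{3}\right) \left(-4 + H\right) = \frac{14 \left(-4 + H\right)}{3} = - \frac{56}{3} + \frac{14 H}{3}$)
$z 95 j{\left(-8,N{\left(2,1 \right)} \right)} = 8 \cdot 95 \left(- \frac{56}{3} + \frac{14 \left(1 + 2\right)}{3}\right) = 760 \left(- \frac{56}{3} + \frac{14}{3} \cdot 3\right) = 760 \left(- \frac{56}{3} + 14\right) = 760 \left(- \frac{14}{3}\right) = - \frac{10640}{3}$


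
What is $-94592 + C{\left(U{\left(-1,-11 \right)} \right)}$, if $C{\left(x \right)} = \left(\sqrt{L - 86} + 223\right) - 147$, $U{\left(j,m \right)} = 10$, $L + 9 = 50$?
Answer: $-94516 + 3 i \sqrt{5} \approx -94516.0 + 6.7082 i$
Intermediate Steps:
$L = 41$ ($L = -9 + 50 = 41$)
$C{\left(x \right)} = 76 + 3 i \sqrt{5}$ ($C{\left(x \right)} = \left(\sqrt{41 - 86} + 223\right) - 147 = \left(\sqrt{-45} + 223\right) - 147 = \left(3 i \sqrt{5} + 223\right) - 147 = \left(223 + 3 i \sqrt{5}\right) - 147 = 76 + 3 i \sqrt{5}$)
$-94592 + C{\left(U{\left(-1,-11 \right)} \right)} = -94592 + \left(76 + 3 i \sqrt{5}\right) = -94516 + 3 i \sqrt{5}$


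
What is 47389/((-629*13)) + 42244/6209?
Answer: 51190887/50770993 ≈ 1.0083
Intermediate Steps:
47389/((-629*13)) + 42244/6209 = 47389/(-8177) + 42244*(1/6209) = 47389*(-1/8177) + 42244/6209 = -47389/8177 + 42244/6209 = 51190887/50770993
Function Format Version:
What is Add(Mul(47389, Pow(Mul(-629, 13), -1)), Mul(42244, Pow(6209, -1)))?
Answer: Rational(51190887, 50770993) ≈ 1.0083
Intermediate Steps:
Add(Mul(47389, Pow(Mul(-629, 13), -1)), Mul(42244, Pow(6209, -1))) = Add(Mul(47389, Pow(-8177, -1)), Mul(42244, Rational(1, 6209))) = Add(Mul(47389, Rational(-1, 8177)), Rational(42244, 6209)) = Add(Rational(-47389, 8177), Rational(42244, 6209)) = Rational(51190887, 50770993)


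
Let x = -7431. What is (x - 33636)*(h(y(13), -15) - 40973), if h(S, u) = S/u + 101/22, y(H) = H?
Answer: 185073377229/110 ≈ 1.6825e+9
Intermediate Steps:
h(S, u) = 101/22 + S/u (h(S, u) = S/u + 101*(1/22) = S/u + 101/22 = 101/22 + S/u)
(x - 33636)*(h(y(13), -15) - 40973) = (-7431 - 33636)*((101/22 + 13/(-15)) - 40973) = -41067*((101/22 + 13*(-1/15)) - 40973) = -41067*((101/22 - 13/15) - 40973) = -41067*(1229/330 - 40973) = -41067*(-13519861/330) = 185073377229/110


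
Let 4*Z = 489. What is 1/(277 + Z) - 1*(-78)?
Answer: 124570/1597 ≈ 78.002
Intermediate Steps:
Z = 489/4 (Z = (1/4)*489 = 489/4 ≈ 122.25)
1/(277 + Z) - 1*(-78) = 1/(277 + 489/4) - 1*(-78) = 1/(1597/4) + 78 = 4/1597 + 78 = 124570/1597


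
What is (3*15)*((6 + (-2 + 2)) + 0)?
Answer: 270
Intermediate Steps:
(3*15)*((6 + (-2 + 2)) + 0) = 45*((6 + 0) + 0) = 45*(6 + 0) = 45*6 = 270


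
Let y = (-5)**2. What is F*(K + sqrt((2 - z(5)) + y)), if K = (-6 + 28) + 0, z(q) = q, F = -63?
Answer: -1386 - 63*sqrt(22) ≈ -1681.5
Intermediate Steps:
y = 25
K = 22 (K = 22 + 0 = 22)
F*(K + sqrt((2 - z(5)) + y)) = -63*(22 + sqrt((2 - 1*5) + 25)) = -63*(22 + sqrt((2 - 5) + 25)) = -63*(22 + sqrt(-3 + 25)) = -63*(22 + sqrt(22)) = -1386 - 63*sqrt(22)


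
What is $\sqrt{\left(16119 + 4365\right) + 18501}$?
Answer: $\sqrt{38985} \approx 197.45$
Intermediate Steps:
$\sqrt{\left(16119 + 4365\right) + 18501} = \sqrt{20484 + 18501} = \sqrt{38985}$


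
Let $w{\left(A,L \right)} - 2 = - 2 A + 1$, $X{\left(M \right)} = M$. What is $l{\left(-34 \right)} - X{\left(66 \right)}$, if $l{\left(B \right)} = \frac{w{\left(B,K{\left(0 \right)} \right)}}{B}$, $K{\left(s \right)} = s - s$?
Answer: $- \frac{2315}{34} \approx -68.088$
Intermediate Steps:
$K{\left(s \right)} = 0$
$w{\left(A,L \right)} = 3 - 2 A$ ($w{\left(A,L \right)} = 2 - \left(-1 + 2 A\right) = 3 - 2 A$)
$l{\left(B \right)} = \frac{3 - 2 B}{B}$
$l{\left(-34 \right)} - X{\left(66 \right)} = \left(-2 + \frac{3}{-34}\right) - 66 = \left(-2 + 3 \left(- \frac{1}{34}\right)\right) - 66 = \left(-2 - \frac{3}{34}\right) - 66 = - \frac{71}{34} - 66 = - \frac{2315}{34}$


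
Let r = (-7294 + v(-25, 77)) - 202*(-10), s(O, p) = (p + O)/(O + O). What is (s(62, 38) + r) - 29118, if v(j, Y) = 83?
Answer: -1063554/31 ≈ -34308.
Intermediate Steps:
s(O, p) = (O + p)/(2*O) (s(O, p) = (O + p)/((2*O)) = (O + p)*(1/(2*O)) = (O + p)/(2*O))
r = -5191 (r = (-7294 + 83) - 202*(-10) = -7211 + 2020 = -5191)
(s(62, 38) + r) - 29118 = ((½)*(62 + 38)/62 - 5191) - 29118 = ((½)*(1/62)*100 - 5191) - 29118 = (25/31 - 5191) - 29118 = -160896/31 - 29118 = -1063554/31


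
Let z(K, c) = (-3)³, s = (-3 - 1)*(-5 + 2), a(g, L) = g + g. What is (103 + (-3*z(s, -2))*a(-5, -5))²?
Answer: 499849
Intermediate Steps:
a(g, L) = 2*g
s = 12 (s = -4*(-3) = 12)
z(K, c) = -27
(103 + (-3*z(s, -2))*a(-5, -5))² = (103 + (-3*(-27))*(2*(-5)))² = (103 + 81*(-10))² = (103 - 810)² = (-707)² = 499849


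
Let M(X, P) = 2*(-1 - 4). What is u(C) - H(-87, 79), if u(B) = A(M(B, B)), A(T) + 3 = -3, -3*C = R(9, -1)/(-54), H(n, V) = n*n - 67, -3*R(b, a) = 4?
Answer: -7508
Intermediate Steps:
R(b, a) = -4/3 (R(b, a) = -⅓*4 = -4/3)
M(X, P) = -10 (M(X, P) = 2*(-5) = -10)
H(n, V) = -67 + n² (H(n, V) = n² - 67 = -67 + n²)
C = -2/243 (C = -(-4)/(9*(-54)) = -(-4)*(-1)/(9*54) = -⅓*2/81 = -2/243 ≈ -0.0082304)
A(T) = -6 (A(T) = -3 - 3 = -6)
u(B) = -6
u(C) - H(-87, 79) = -6 - (-67 + (-87)²) = -6 - (-67 + 7569) = -6 - 1*7502 = -6 - 7502 = -7508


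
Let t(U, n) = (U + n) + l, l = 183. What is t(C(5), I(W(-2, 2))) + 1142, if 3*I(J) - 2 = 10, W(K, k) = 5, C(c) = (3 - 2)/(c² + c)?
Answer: 39871/30 ≈ 1329.0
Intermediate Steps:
C(c) = 1/(c + c²)
I(J) = 4 (I(J) = ⅔ + (⅓)*10 = ⅔ + 10/3 = 4)
t(U, n) = 183 + U + n (t(U, n) = (U + n) + 183 = 183 + U + n)
t(C(5), I(W(-2, 2))) + 1142 = (183 + 1/(5*(1 + 5)) + 4) + 1142 = (183 + (⅕)/6 + 4) + 1142 = (183 + (⅕)*(⅙) + 4) + 1142 = (183 + 1/30 + 4) + 1142 = 5611/30 + 1142 = 39871/30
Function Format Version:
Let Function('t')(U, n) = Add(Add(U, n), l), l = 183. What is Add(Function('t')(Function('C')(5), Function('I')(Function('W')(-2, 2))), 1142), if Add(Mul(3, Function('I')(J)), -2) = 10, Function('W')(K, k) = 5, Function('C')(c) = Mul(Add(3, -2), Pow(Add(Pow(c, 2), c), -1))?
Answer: Rational(39871, 30) ≈ 1329.0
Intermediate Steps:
Function('C')(c) = Pow(Add(c, Pow(c, 2)), -1) (Function('C')(c) = Mul(1, Pow(Add(c, Pow(c, 2)), -1)) = Pow(Add(c, Pow(c, 2)), -1))
Function('I')(J) = 4 (Function('I')(J) = Add(Rational(2, 3), Mul(Rational(1, 3), 10)) = Add(Rational(2, 3), Rational(10, 3)) = 4)
Function('t')(U, n) = Add(183, U, n) (Function('t')(U, n) = Add(Add(U, n), 183) = Add(183, U, n))
Add(Function('t')(Function('C')(5), Function('I')(Function('W')(-2, 2))), 1142) = Add(Add(183, Mul(Pow(5, -1), Pow(Add(1, 5), -1)), 4), 1142) = Add(Add(183, Mul(Rational(1, 5), Pow(6, -1)), 4), 1142) = Add(Add(183, Mul(Rational(1, 5), Rational(1, 6)), 4), 1142) = Add(Add(183, Rational(1, 30), 4), 1142) = Add(Rational(5611, 30), 1142) = Rational(39871, 30)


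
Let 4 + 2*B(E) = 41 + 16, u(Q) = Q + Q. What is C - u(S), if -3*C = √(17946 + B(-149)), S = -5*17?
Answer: 170 - √71890/6 ≈ 125.31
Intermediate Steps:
S = -85
u(Q) = 2*Q
B(E) = 53/2 (B(E) = -2 + (41 + 16)/2 = -2 + (½)*57 = -2 + 57/2 = 53/2)
C = -√71890/6 (C = -√(17946 + 53/2)/3 = -√71890/6 ≈ -44.687)
C - u(S) = -√71890/6 - 2*(-85) = -√71890/6 - 1*(-170) = -√71890/6 + 170 = 170 - √71890/6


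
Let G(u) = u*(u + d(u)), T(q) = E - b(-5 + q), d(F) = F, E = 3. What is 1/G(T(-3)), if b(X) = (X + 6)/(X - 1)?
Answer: 81/1250 ≈ 0.064800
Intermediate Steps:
b(X) = (6 + X)/(-1 + X)
T(q) = 3 - (1 + q)/(-6 + q) (T(q) = 3 - (6 + (-5 + q))/(-1 + (-5 + q)) = 3 - (1 + q)/(-6 + q))
G(u) = 2*u**2 (G(u) = u*(u + u) = u*(2*u) = 2*u**2)
1/G(T(-3)) = 1/(2*((-19 + 2*(-3))/(-6 - 3))**2) = 1/(2*((-19 - 6)/(-9))**2) = 1/(2*(-1/9*(-25))**2) = 1/(2*(25/9)**2) = 1/(2*(625/81)) = 1/(1250/81) = 81/1250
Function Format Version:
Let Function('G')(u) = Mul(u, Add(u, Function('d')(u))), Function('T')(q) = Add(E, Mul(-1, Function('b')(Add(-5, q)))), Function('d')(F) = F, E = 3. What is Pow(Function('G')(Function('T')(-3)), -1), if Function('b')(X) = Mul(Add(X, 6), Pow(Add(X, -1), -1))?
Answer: Rational(81, 1250) ≈ 0.064800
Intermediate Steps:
Function('b')(X) = Mul(Pow(Add(-1, X), -1), Add(6, X)) (Function('b')(X) = Mul(Add(6, X), Pow(Add(-1, X), -1)) = Mul(Pow(Add(-1, X), -1), Add(6, X)))
Function('T')(q) = Add(3, Mul(-1, Pow(Add(-6, q), -1), Add(1, q))) (Function('T')(q) = Add(3, Mul(-1, Mul(Pow(Add(-1, Add(-5, q)), -1), Add(6, Add(-5, q))))) = Add(3, Mul(-1, Mul(Pow(Add(-6, q), -1), Add(1, q)))) = Add(3, Mul(-1, Pow(Add(-6, q), -1), Add(1, q))))
Function('G')(u) = Mul(2, Pow(u, 2)) (Function('G')(u) = Mul(u, Add(u, u)) = Mul(u, Mul(2, u)) = Mul(2, Pow(u, 2)))
Pow(Function('G')(Function('T')(-3)), -1) = Pow(Mul(2, Pow(Mul(Pow(Add(-6, -3), -1), Add(-19, Mul(2, -3))), 2)), -1) = Pow(Mul(2, Pow(Mul(Pow(-9, -1), Add(-19, -6)), 2)), -1) = Pow(Mul(2, Pow(Mul(Rational(-1, 9), -25), 2)), -1) = Pow(Mul(2, Pow(Rational(25, 9), 2)), -1) = Pow(Mul(2, Rational(625, 81)), -1) = Pow(Rational(1250, 81), -1) = Rational(81, 1250)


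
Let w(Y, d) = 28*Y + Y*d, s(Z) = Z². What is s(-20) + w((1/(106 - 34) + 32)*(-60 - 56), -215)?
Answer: 12507215/18 ≈ 6.9485e+5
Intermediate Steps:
s(-20) + w((1/(106 - 34) + 32)*(-60 - 56), -215) = (-20)² + ((1/(106 - 34) + 32)*(-60 - 56))*(28 - 215) = 400 + ((1/72 + 32)*(-116))*(-187) = 400 + ((2305/72)*(-116))*(-187) = 400 - 66845/18*(-187) = 400 + 12500015/18 = 12507215/18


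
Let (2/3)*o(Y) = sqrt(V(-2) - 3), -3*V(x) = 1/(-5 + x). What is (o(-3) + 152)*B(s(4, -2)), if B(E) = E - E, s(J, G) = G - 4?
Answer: 0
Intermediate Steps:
s(J, G) = -4 + G
B(E) = 0
V(x) = -1/(3*(-5 + x))
o(Y) = I*sqrt(1302)/14 (o(Y) = 3*sqrt(-1/(-15 + 3*(-2)) - 3)/2 = 3*sqrt(-1/(-15 - 6) - 3)/2 = 3*sqrt(-1/(-21) - 3)/2 = 3*sqrt(-1*(-1/21) - 3)/2 = 3*sqrt(1/21 - 3)/2 = 3*sqrt(-62/21)/2 = 3*(I*sqrt(1302)/21)/2 = I*sqrt(1302)/14)
(o(-3) + 152)*B(s(4, -2)) = (I*sqrt(1302)/14 + 152)*0 = (152 + I*sqrt(1302)/14)*0 = 0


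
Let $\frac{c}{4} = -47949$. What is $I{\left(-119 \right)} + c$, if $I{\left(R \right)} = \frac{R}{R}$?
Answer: $-191795$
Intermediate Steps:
$I{\left(R \right)} = 1$
$c = -191796$ ($c = 4 \left(-47949\right) = -191796$)
$I{\left(-119 \right)} + c = 1 - 191796 = -191795$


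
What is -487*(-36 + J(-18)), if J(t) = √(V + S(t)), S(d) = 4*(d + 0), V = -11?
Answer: 17532 - 487*I*√83 ≈ 17532.0 - 4436.8*I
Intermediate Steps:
S(d) = 4*d
J(t) = √(-11 + 4*t)
-487*(-36 + J(-18)) = -487*(-36 + √(-11 + 4*(-18))) = -487*(-36 + √(-11 - 72)) = -487*(-36 + √(-83)) = -487*(-36 + I*√83) = 17532 - 487*I*√83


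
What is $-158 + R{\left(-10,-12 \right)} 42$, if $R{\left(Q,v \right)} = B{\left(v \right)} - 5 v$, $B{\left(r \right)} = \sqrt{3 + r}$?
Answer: $2362 + 126 i \approx 2362.0 + 126.0 i$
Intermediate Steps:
$R{\left(Q,v \right)} = \sqrt{3 + v} - 5 v$
$-158 + R{\left(-10,-12 \right)} 42 = -158 + \left(\sqrt{3 - 12} - -60\right) 42 = -158 + \left(\sqrt{-9} + 60\right) 42 = -158 + \left(3 i + 60\right) 42 = -158 + \left(60 + 3 i\right) 42 = -158 + \left(2520 + 126 i\right) = 2362 + 126 i$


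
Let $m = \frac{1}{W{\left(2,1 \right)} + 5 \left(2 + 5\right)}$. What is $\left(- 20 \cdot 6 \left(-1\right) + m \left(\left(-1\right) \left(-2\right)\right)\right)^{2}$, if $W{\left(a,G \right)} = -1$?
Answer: $\frac{4165681}{289} \approx 14414.0$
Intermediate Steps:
$m = \frac{1}{34}$ ($m = \frac{1}{-1 + 5 \left(2 + 5\right)} = \frac{1}{-1 + 5 \cdot 7} = \frac{1}{-1 + 35} = \frac{1}{34} \approx 0.029412$)
$\left(- 20 \cdot 6 \left(-1\right) + m \left(\left(-1\right) \left(-2\right)\right)\right)^{2} = \left(- 20 \cdot 6 \left(-1\right) + \frac{\left(-1\right) \left(-2\right)}{34}\right)^{2} = \left(\left(-20\right) \left(-6\right) + \frac{1}{34} \cdot 2\right)^{2} = \left(120 + \frac{1}{17}\right)^{2} = \left(\frac{2041}{17}\right)^{2} = \frac{4165681}{289}$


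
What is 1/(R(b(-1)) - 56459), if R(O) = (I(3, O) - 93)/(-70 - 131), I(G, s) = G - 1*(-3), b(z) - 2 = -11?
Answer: -67/3782724 ≈ -1.7712e-5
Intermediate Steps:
b(z) = -9 (b(z) = 2 - 11 = -9)
I(G, s) = 3 + G (I(G, s) = G + 3 = 3 + G)
R(O) = 29/67 (R(O) = ((3 + 3) - 93)/(-70 - 131) = (6 - 93)/(-201) = -87*(-1/201) = 29/67)
1/(R(b(-1)) - 56459) = 1/(29/67 - 56459) = 1/(-3782724/67) = -67/3782724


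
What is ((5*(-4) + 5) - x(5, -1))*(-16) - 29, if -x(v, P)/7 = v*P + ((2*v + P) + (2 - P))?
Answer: -573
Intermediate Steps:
x(v, P) = -14 - 14*v - 7*P*v (x(v, P) = -7*(v*P + ((2*v + P) + (2 - P))) = -7*(P*v + ((P + 2*v) + (2 - P))) = -7*(P*v + (2 + 2*v)) = -7*(2 + 2*v + P*v) = -14 - 14*v - 7*P*v)
((5*(-4) + 5) - x(5, -1))*(-16) - 29 = ((5*(-4) + 5) - (-14 - 14*5 - 7*(-1)*5))*(-16) - 29 = ((-20 + 5) - (-14 - 70 + 35))*(-16) - 29 = (-15 - 1*(-49))*(-16) - 29 = (-15 + 49)*(-16) - 29 = 34*(-16) - 29 = -544 - 29 = -573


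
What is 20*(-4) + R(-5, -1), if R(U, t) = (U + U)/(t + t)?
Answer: -75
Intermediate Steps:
R(U, t) = U/t (R(U, t) = (2*U)/((2*t)) = (2*U)*(1/(2*t)) = U/t)
20*(-4) + R(-5, -1) = 20*(-4) - 5/(-1) = -80 - 5*(-1) = -80 + 5 = -75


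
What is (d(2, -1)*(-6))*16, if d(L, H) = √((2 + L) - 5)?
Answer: -96*I ≈ -96.0*I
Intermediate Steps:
d(L, H) = √(-3 + L)
(d(2, -1)*(-6))*16 = (√(-3 + 2)*(-6))*16 = (√(-1)*(-6))*16 = (I*(-6))*16 = -6*I*16 = -96*I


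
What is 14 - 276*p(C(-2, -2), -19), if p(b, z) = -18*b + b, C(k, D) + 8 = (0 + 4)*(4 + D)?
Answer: 14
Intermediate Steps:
C(k, D) = 8 + 4*D (C(k, D) = -8 + (0 + 4)*(4 + D) = -8 + 4*(4 + D) = -8 + (16 + 4*D) = 8 + 4*D)
p(b, z) = -17*b
14 - 276*p(C(-2, -2), -19) = 14 - (-4692)*(8 + 4*(-2)) = 14 - (-4692)*(8 - 8) = 14 - (-4692)*0 = 14 - 276*0 = 14 + 0 = 14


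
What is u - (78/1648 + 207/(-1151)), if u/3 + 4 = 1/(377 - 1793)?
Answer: -166046921/13989254 ≈ -11.870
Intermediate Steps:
u = -5665/472 (u = -12 + 3/(377 - 1793) = -12 + 3/(-1416) = -12 + 3*(-1/1416) = -12 - 1/472 = -5665/472 ≈ -12.002)
u - (78/1648 + 207/(-1151)) = -5665/472 - (78/1648 + 207/(-1151)) = -5665/472 - (78*(1/1648) + 207*(-1/1151)) = -5665/472 - (39/824 - 207/1151) = -5665/472 - 1*(-125679/948424) = -5665/472 + 125679/948424 = -166046921/13989254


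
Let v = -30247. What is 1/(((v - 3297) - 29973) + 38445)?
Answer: -1/25072 ≈ -3.9885e-5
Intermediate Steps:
1/(((v - 3297) - 29973) + 38445) = 1/(((-30247 - 3297) - 29973) + 38445) = 1/((-33544 - 29973) + 38445) = 1/(-63517 + 38445) = 1/(-25072) = -1/25072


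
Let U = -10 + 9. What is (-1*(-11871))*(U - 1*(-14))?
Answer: 154323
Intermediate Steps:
U = -1
(-1*(-11871))*(U - 1*(-14)) = (-1*(-11871))*(-1 - 1*(-14)) = 11871*(-1 + 14) = 11871*13 = 154323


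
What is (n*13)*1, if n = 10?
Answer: 130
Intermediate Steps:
(n*13)*1 = (10*13)*1 = 130*1 = 130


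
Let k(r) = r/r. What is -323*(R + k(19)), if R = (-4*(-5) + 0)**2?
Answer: -129523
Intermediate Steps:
k(r) = 1
R = 400 (R = (20 + 0)**2 = 20**2 = 400)
-323*(R + k(19)) = -323*(400 + 1) = -323*401 = -129523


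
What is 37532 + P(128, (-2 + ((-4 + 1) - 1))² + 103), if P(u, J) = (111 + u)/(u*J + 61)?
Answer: 670059035/17853 ≈ 37532.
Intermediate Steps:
P(u, J) = (111 + u)/(61 + J*u) (P(u, J) = (111 + u)/(J*u + 61) = (111 + u)/(61 + J*u))
37532 + P(128, (-2 + ((-4 + 1) - 1))² + 103) = 37532 + (111 + 128)/(61 + ((-2 + ((-4 + 1) - 1))² + 103)*128) = 37532 + 239/(61 + ((-2 + (-3 - 1))² + 103)*128) = 37532 + 239/(61 + ((-2 - 4)² + 103)*128) = 37532 + 239/(61 + ((-6)² + 103)*128) = 37532 + 239/(61 + (36 + 103)*128) = 37532 + 239/(61 + 139*128) = 37532 + 239/(61 + 17792) = 37532 + 239/17853 = 670059035/17853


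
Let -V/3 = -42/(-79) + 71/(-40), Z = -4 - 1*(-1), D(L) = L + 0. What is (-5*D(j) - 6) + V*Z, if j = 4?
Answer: -117521/3160 ≈ -37.190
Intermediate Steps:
D(L) = L
Z = -3 (Z = -4 + 1 = -3)
V = 11787/3160 (V = -3*(-42/(-79) + 71/(-40)) = -3*(-42*(-1/79) + 71*(-1/40)) = -3*(42/79 - 71/40) = -3*(-3929/3160) = 11787/3160 ≈ 3.7301)
(-5*D(j) - 6) + V*Z = (-5*4 - 6) + (11787/3160)*(-3) = (-20 - 6) - 35361/3160 = -26 - 35361/3160 = -117521/3160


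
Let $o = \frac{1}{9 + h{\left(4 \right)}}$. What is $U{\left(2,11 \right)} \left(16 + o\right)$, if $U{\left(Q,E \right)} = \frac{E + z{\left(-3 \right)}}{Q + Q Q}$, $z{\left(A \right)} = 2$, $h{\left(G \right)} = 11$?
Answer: $\frac{1391}{40} \approx 34.775$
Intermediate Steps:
$U{\left(Q,E \right)} = \frac{2 + E}{Q + Q^{2}}$ ($U{\left(Q,E \right)} = \frac{E + 2}{Q + Q Q} = \frac{2 + E}{Q + Q^{2}}$)
$o = \frac{1}{20}$ ($o = \frac{1}{9 + 11} = \frac{1}{20} \approx 0.05$)
$U{\left(2,11 \right)} \left(16 + o\right) = \frac{2 + 11}{2 \left(1 + 2\right)} \left(16 + \frac{1}{20}\right) = \frac{1}{2} \cdot \frac{1}{3} \cdot 13 \cdot \frac{321}{20} = \frac{13}{6} \cdot \frac{321}{20} = \frac{1391}{40}$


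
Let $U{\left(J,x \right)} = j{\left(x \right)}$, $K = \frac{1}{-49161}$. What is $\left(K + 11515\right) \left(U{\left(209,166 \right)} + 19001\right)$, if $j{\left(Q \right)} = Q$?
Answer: $\frac{3616742071546}{16387} \approx 2.2071 \cdot 10^{8}$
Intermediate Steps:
$K = - \frac{1}{49161} \approx -2.0341 \cdot 10^{-5}$
$U{\left(J,x \right)} = x$
$\left(K + 11515\right) \left(U{\left(209,166 \right)} + 19001\right) = \left(- \frac{1}{49161} + 11515\right) \left(166 + 19001\right) = \frac{566088914}{49161} \cdot 19167 = \frac{3616742071546}{16387}$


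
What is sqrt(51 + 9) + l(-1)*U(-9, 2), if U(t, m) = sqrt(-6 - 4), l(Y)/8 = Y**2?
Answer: 2*sqrt(15) + 8*I*sqrt(10) ≈ 7.746 + 25.298*I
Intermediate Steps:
l(Y) = 8*Y**2
U(t, m) = I*sqrt(10) (U(t, m) = sqrt(-10) = I*sqrt(10))
sqrt(51 + 9) + l(-1)*U(-9, 2) = sqrt(51 + 9) + (8*(-1)**2)*(I*sqrt(10)) = sqrt(60) + (8*1)*(I*sqrt(10)) = 2*sqrt(15) + 8*(I*sqrt(10)) = 2*sqrt(15) + 8*I*sqrt(10)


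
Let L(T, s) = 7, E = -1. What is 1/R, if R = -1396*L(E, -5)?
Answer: -1/9772 ≈ -0.00010233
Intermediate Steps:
R = -9772 (R = -1396*7 = -9772)
1/R = 1/(-9772) = -1/9772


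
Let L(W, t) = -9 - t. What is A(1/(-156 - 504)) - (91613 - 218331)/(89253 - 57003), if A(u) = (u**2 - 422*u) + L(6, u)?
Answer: -414873013/93654000 ≈ -4.4298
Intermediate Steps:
A(u) = -9 + u**2 - 423*u (A(u) = (u**2 - 422*u) + (-9 - u) = -9 + u**2 - 423*u)
A(1/(-156 - 504)) - (91613 - 218331)/(89253 - 57003) = (-9 + (1/(-156 - 504))**2 - 423/(-156 - 504)) - (91613 - 218331)/(89253 - 57003) = (-9 + (1/(-660))**2 - 423/(-660)) - (-126718)/32250 = (-9 + (-1/660)**2 - 423*(-1/660)) - (-126718)/32250 = (-9 + 1/435600 + 141/220) - 1*(-63359/16125) = -3641219/435600 + 63359/16125 = -414873013/93654000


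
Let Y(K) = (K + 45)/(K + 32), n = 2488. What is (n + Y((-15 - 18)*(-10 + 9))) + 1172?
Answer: 18306/5 ≈ 3661.2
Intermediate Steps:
Y(K) = (45 + K)/(32 + K)
(n + Y((-15 - 18)*(-10 + 9))) + 1172 = (2488 + (45 + (-15 - 18)*(-10 + 9))/(32 + (-15 - 18)*(-10 + 9))) + 1172 = (2488 + (45 - 33*(-1))/(32 - 33*(-1))) + 1172 = (2488 + (45 + 33)/(32 + 33)) + 1172 = (2488 + 78/65) + 1172 = (2488 + (1/65)*78) + 1172 = (2488 + 6/5) + 1172 = 12446/5 + 1172 = 18306/5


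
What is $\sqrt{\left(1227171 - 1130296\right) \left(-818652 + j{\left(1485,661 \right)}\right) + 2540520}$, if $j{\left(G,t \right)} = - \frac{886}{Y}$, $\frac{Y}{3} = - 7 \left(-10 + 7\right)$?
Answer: $\frac{i \sqrt{34973828861930}}{21} \approx 2.8161 \cdot 10^{5} i$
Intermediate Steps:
$Y = 63$ ($Y = 3 \left(- 7 \left(-10 + 7\right)\right) = 3 \left(\left(-7\right) \left(-3\right)\right) = 3 \cdot 21 = 63$)
$j{\left(G,t \right)} = - \frac{886}{63}$
$\sqrt{\left(1227171 - 1130296\right) \left(-818652 + j{\left(1485,661 \right)}\right) + 2540520} = \sqrt{\left(1227171 - 1130296\right) \left(-818652 - \frac{886}{63}\right) + 2540520} = \sqrt{96875 \left(- \frac{51575962}{63}\right) + 2540520} = \sqrt{- \frac{4996421318750}{63} + 2540520} = \sqrt{- \frac{4996261265990}{63}} = \frac{i \sqrt{34973828861930}}{21}$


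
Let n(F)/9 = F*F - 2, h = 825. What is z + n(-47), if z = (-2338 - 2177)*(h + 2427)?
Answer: -14662917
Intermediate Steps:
z = -14682780 (z = (-2338 - 2177)*(825 + 2427) = -4515*3252 = -14682780)
n(F) = -18 + 9*F² (n(F) = 9*(F*F - 2) = 9*(F² - 2) = 9*(-2 + F²) = -18 + 9*F²)
z + n(-47) = -14682780 + (-18 + 9*(-47)²) = -14682780 + (-18 + 9*2209) = -14682780 + (-18 + 19881) = -14682780 + 19863 = -14662917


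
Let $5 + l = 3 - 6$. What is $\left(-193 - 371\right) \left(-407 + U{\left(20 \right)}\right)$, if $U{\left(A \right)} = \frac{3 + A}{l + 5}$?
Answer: $233872$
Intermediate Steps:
$l = -8$ ($l = -5 + \left(3 - 6\right) = -5 - 3 = -8$)
$U{\left(A \right)} = -1 - \frac{A}{3}$ ($U{\left(A \right)} = \frac{3 + A}{-8 + 5} = \frac{3 + A}{-3} = \left(3 + A\right) \left(- \frac{1}{3}\right) = -1 - \frac{A}{3}$)
$\left(-193 - 371\right) \left(-407 + U{\left(20 \right)}\right) = \left(-193 - 371\right) \left(-407 - \frac{23}{3}\right) = - 564 \left(-407 - \frac{23}{3}\right) = \left(-564\right) \left(- \frac{1244}{3}\right) = 233872$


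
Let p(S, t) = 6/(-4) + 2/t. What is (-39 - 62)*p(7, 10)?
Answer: 1313/10 ≈ 131.30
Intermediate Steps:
p(S, t) = -3/2 + 2/t (p(S, t) = 6*(-¼) + 2/t = -3/2 + 2/t)
(-39 - 62)*p(7, 10) = (-39 - 62)*(-3/2 + 2/10) = -101*(-3/2 + 2*(⅒)) = -101*(-3/2 + ⅕) = -101*(-13/10) = 1313/10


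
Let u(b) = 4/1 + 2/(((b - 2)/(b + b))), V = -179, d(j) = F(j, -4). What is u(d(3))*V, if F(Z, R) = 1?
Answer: 0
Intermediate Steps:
d(j) = 1
u(b) = 4 + 4*b/(-2 + b) (u(b) = 4*1 + 2/(((-2 + b)/((2*b)))) = 4 + 2/(((-2 + b)*(1/(2*b)))) = 4 + 2/(((-2 + b)/(2*b))) = 4 + 2*(2*b/(-2 + b)) = 4 + 4*b/(-2 + b))
u(d(3))*V = (8*(-1 + 1)/(-2 + 1))*(-179) = (8*0/(-1))*(-179) = (8*(-1)*0)*(-179) = 0*(-179) = 0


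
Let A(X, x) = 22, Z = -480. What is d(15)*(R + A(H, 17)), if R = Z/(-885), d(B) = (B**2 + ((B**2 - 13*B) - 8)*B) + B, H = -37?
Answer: 758100/59 ≈ 12849.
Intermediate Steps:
d(B) = B + B**2 + B*(-8 + B**2 - 13*B) (d(B) = (B**2 + (-8 + B**2 - 13*B)*B) + B = (B**2 + B*(-8 + B**2 - 13*B)) + B = B + B**2 + B*(-8 + B**2 - 13*B))
R = 32/59 (R = -480/(-885) = -480*(-1/885) = 32/59 ≈ 0.54237)
d(15)*(R + A(H, 17)) = (15*(-7 + 15**2 - 12*15))*(32/59 + 22) = (15*(-7 + 225 - 180))*(1330/59) = (15*38)*(1330/59) = 570*(1330/59) = 758100/59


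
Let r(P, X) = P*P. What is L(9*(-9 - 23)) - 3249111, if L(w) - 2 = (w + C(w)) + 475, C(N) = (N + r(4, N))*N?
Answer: -3170586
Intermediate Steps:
r(P, X) = P²
C(N) = N*(16 + N) (C(N) = (N + 4²)*N = (N + 16)*N = (16 + N)*N = N*(16 + N))
L(w) = 477 + w + w*(16 + w) (L(w) = 2 + ((w + w*(16 + w)) + 475) = 2 + (475 + w + w*(16 + w)) = 477 + w + w*(16 + w))
L(9*(-9 - 23)) - 3249111 = (477 + 9*(-9 - 23) + (9*(-9 - 23))*(16 + 9*(-9 - 23))) - 3249111 = (477 + 9*(-32) + (9*(-32))*(16 + 9*(-32))) - 3249111 = (477 - 288 - 288*(16 - 288)) - 3249111 = (477 - 288 - 288*(-272)) - 3249111 = (477 - 288 + 78336) - 3249111 = 78525 - 3249111 = -3170586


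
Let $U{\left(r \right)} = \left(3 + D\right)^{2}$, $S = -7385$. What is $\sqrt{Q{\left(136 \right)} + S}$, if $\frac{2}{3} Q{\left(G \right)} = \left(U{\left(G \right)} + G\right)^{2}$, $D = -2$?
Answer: $\frac{\sqrt{83074}}{2} \approx 144.11$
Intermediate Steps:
$U{\left(r \right)} = 1$ ($U{\left(r \right)} = \left(3 - 2\right)^{2} = 1^{2} = 1$)
$Q{\left(G \right)} = \frac{3 \left(1 + G\right)^{2}}{2}$
$\sqrt{Q{\left(136 \right)} + S} = \sqrt{\frac{3 \left(1 + 136\right)^{2}}{2} - 7385} = \sqrt{\frac{3 \cdot 137^{2}}{2} - 7385} = \sqrt{\frac{3}{2} \cdot 18769 - 7385} = \sqrt{\frac{56307}{2} - 7385} = \sqrt{\frac{41537}{2}} = \frac{\sqrt{83074}}{2}$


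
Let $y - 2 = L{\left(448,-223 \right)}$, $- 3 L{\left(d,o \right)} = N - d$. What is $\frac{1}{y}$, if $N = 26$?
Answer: $\frac{3}{428} \approx 0.0070093$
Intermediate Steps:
$L{\left(d,o \right)} = - \frac{26}{3} + \frac{d}{3}$ ($L{\left(d,o \right)} = - \frac{26 - d}{3} = - \frac{26}{3} + \frac{d}{3}$)
$y = \frac{428}{3}$ ($y = 2 + \left(- \frac{26}{3} + \frac{1}{3} \cdot 448\right) = 2 + \left(- \frac{26}{3} + \frac{448}{3}\right) = 2 + \frac{422}{3} = \frac{428}{3} \approx 142.67$)
$\frac{1}{y} = \frac{1}{\frac{428}{3}} = \frac{3}{428}$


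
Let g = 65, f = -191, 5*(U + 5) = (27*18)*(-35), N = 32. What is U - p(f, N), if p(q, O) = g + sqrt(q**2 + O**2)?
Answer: -3472 - sqrt(37505) ≈ -3665.7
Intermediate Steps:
U = -3407 (U = -5 + ((27*18)*(-35))/5 = -5 + (486*(-35))/5 = -5 + (1/5)*(-17010) = -5 - 3402 = -3407)
p(q, O) = 65 + sqrt(O**2 + q**2) (p(q, O) = 65 + sqrt(q**2 + O**2) = 65 + sqrt(O**2 + q**2))
U - p(f, N) = -3407 - (65 + sqrt(32**2 + (-191)**2)) = -3407 - (65 + sqrt(1024 + 36481)) = -3407 - (65 + sqrt(37505)) = -3407 + (-65 - sqrt(37505)) = -3472 - sqrt(37505)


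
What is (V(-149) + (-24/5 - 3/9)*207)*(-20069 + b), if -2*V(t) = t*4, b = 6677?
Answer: 51197616/5 ≈ 1.0240e+7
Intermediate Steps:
V(t) = -2*t (V(t) = -t*4/2 = -2*t)
(V(-149) + (-24/5 - 3/9)*207)*(-20069 + b) = (-2*(-149) + (-24/5 - 3/9)*207)*(-20069 + 6677) = (298 + (-24*1/5 - 3*1/9)*207)*(-13392) = (298 + (-24/5 - 1/3)*207)*(-13392) = (298 - 77/15*207)*(-13392) = (298 - 5313/5)*(-13392) = -3823/5*(-13392) = 51197616/5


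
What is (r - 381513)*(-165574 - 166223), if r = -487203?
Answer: 288237362652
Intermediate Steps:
(r - 381513)*(-165574 - 166223) = (-487203 - 381513)*(-165574 - 166223) = -868716*(-331797) = 288237362652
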